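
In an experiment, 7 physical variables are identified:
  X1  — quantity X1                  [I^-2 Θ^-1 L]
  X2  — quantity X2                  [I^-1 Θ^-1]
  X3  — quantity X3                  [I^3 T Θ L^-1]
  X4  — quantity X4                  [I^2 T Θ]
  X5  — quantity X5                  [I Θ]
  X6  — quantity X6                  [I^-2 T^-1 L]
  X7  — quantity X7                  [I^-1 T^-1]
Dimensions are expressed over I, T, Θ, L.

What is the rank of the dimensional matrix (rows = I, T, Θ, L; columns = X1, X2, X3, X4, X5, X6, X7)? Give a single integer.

Write exponents as rows I,T,Θ,L / cols X1,X2,X3,X4,X5,X6,X7:
  I: [-2 -1  3  2  1 -2 -1]
  T: [ 0  0  1  1  0 -1 -1]
  Θ: [-1 -1  1  1  1  0  0]
  L: [ 1  0 -1  0  0  1  0]
Echelon form has 3 nonzero rows (pivots: X1,X2,X3)

3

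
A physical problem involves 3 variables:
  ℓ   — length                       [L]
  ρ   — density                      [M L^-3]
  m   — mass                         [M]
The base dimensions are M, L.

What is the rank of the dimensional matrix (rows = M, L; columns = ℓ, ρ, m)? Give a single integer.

Write exponents as rows M,L / cols ℓ,ρ,m:
  M: [ 0  1  1]
  L: [ 1 -3  0]
RREF → pivots at {ℓ,ρ} ⇒ r = 2

2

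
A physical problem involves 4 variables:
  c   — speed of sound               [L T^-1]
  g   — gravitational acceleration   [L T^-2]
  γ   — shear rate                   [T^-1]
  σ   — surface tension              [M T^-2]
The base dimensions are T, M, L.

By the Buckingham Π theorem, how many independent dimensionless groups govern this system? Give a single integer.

Write exponents as rows T,M,L / cols c,g,γ,σ:
  T: [-1 -2 -1 -2]
  M: [ 0  0  0  1]
  L: [ 1  1  0  0]
RREF → pivots at {c,g,σ} ⇒ r = 3
Π count = n − r = 4 − 3 = 1

1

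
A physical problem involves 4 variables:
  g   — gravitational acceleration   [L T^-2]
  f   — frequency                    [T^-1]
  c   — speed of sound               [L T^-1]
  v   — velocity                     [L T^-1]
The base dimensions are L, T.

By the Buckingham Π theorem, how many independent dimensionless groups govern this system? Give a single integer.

2

Write exponents as rows L,T / cols g,f,c,v:
  L: [ 1  0  1  1]
  T: [-2 -1 -1 -1]
Echelon form has 2 nonzero rows (pivots: g,f)
4 vars − rank 2 = 2 Π groups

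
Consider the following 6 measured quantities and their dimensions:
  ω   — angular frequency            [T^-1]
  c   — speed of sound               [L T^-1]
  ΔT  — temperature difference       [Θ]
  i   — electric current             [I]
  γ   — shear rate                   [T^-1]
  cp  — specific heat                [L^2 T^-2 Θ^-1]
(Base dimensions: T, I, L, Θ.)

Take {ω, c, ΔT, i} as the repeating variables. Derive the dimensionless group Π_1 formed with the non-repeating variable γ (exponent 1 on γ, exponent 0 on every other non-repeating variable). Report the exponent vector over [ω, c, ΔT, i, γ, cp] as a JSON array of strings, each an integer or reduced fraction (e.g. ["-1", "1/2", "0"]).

Write exponents as rows T,I,L,Θ / cols ω,c,ΔT,i,γ,cp:
  T: [-1 -1  0  0 -1 -2]
  I: [ 0  0  0  1  0  0]
  L: [ 0  1  0  0  0  2]
  Θ: [ 0  0  1  0  0 -1]
Echelon form has 4 nonzero rows (pivots: ω,c,ΔT,i)
Repeat: ω,c,ΔT,i; free: γ,cp
RREF:
  r0: [   1    0    0    0    1    0]
  r1: [   0    1    0    0    0    2]
  r2: [   0    0    1    0    0   -1]
  r3: [   0    0    0    1    0    0]
Fix exponent of γ at 1, cp at 0; solve each RREF row for its pivot's exponent:
  r0: exp(ω) + (1)·1 = 0 ⇒ exp(ω) = -1
  r1: exp(c) + (0)·1 = 0 ⇒ exp(c) = 0
  r2: exp(ΔT) + (0)·1 = 0 ⇒ exp(ΔT) = 0
  r3: exp(i) + (0)·1 = 0 ⇒ exp(i) = 0
Π_1 = ω^-1 · γ

["-1", "0", "0", "0", "1", "0"]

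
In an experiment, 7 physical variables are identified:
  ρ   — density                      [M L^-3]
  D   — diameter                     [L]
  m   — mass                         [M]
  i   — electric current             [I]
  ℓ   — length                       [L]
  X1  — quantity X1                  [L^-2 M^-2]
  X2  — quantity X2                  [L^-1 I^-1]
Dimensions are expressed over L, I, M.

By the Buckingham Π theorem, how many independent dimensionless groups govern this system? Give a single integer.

4

Dimensional matrix (L×I×M by ρ×D×m×i×ℓ×X1×X2):
  L: [-3  1  0  0  1 -2 -1]
  I: [ 0  0  0  1  0  0 -1]
  M: [ 1  0  1  0  0 -2  0]
Row reduction gives pivot columns ρ,D,i; rank = 3
Π count = n − r = 7 − 3 = 4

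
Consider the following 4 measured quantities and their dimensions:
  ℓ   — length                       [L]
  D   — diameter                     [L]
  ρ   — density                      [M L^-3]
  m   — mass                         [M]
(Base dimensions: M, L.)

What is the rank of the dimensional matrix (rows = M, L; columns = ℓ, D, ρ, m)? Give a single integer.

Exponent matrix [M,L] × [ℓ,D,ρ,m]:
  M: [ 0  0  1  1]
  L: [ 1  1 -3  0]
Row reduction gives pivot columns ℓ,ρ; rank = 2

2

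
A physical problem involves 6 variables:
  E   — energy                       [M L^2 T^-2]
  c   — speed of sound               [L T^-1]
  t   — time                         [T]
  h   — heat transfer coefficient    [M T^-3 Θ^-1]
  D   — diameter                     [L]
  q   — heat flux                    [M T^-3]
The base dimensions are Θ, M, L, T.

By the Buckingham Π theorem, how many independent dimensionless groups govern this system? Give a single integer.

2

Dimensional matrix (Θ×M×L×T by E×c×t×h×D×q):
  Θ: [ 0  0  0 -1  0  0]
  M: [ 1  0  0  1  0  1]
  L: [ 2  1  0  0  1  0]
  T: [-2 -1  1 -3  0 -3]
Row reduction gives pivot columns E,c,t,h; rank = 4
Π count = n − r = 6 − 4 = 2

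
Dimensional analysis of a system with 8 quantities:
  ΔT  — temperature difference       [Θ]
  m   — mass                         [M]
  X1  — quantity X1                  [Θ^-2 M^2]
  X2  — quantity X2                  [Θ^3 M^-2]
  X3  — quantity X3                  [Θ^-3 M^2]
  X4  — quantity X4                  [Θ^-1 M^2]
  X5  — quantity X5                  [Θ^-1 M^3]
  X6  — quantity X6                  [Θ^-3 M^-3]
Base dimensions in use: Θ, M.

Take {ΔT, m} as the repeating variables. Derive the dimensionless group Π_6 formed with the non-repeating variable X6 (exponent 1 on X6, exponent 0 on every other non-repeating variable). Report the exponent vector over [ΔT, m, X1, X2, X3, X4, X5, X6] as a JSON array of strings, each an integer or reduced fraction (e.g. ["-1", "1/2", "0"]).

Exponent matrix [Θ,M] × [ΔT,m,X1,X2,X3,X4,X5,X6]:
  Θ: [ 1  0 -2  3 -3 -1 -1 -3]
  M: [ 0  1  2 -2  2  2  3 -3]
RREF → pivots at {ΔT,m} ⇒ r = 2
Pivot set = {ΔT,m}, free = {X1,X2,X3,X4,X5,X6}
RREF:
  r0: [   1    0   -2    3   -3   -1   -1   -3]
  r1: [   0    1    2   -2    2    2    3   -3]
Fix exponent of X6 at 1, X1 at 0, X2 at 0, X3 at 0, X4 at 0, X5 at 0; solve each RREF row for its pivot's exponent:
  r0: exp(ΔT) + (-3)·1 = 0 ⇒ exp(ΔT) = 3
  r1: exp(m) + (-3)·1 = 0 ⇒ exp(m) = 3
Π_6 = ΔT^3 · m^3 · X6

["3", "3", "0", "0", "0", "0", "0", "1"]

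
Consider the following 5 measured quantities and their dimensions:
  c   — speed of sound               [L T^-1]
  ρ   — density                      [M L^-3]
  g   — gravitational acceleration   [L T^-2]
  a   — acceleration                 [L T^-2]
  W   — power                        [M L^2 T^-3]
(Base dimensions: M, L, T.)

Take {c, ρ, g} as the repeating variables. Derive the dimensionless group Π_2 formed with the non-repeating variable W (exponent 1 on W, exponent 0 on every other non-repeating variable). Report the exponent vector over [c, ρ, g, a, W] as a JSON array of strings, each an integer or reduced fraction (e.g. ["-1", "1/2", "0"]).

Exponent matrix [M,L,T] × [c,ρ,g,a,W]:
  M: [ 0  1  0  0  1]
  L: [ 1 -3  1  1  2]
  T: [-1  0 -2 -2 -3]
RREF → pivots at {c,ρ,g} ⇒ r = 3
Repeat: c,ρ,g; free: a,W
RREF:
  r0: [   1    0    0    0    7]
  r1: [   0    1    0    0    1]
  r2: [   0    0    1    1   -2]
Fix exponent of W at 1, a at 0; solve each RREF row for its pivot's exponent:
  r0: exp(c) + (7)·1 = 0 ⇒ exp(c) = -7
  r1: exp(ρ) + (1)·1 = 0 ⇒ exp(ρ) = -1
  r2: exp(g) + (-2)·1 = 0 ⇒ exp(g) = 2
Π_2 = c^-7 · ρ^-1 · g^2 · W

["-7", "-1", "2", "0", "1"]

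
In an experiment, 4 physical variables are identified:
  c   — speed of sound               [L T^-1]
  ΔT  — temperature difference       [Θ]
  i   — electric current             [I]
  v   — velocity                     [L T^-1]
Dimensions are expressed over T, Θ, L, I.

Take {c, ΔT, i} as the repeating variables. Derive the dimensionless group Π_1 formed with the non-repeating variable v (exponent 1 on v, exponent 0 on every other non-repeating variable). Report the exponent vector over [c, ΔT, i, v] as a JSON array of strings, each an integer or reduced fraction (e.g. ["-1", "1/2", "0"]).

Exponent matrix [T,Θ,L,I] × [c,ΔT,i,v]:
  T: [-1  0  0 -1]
  Θ: [ 0  1  0  0]
  L: [ 1  0  0  1]
  I: [ 0  0  1  0]
Echelon form has 3 nonzero rows (pivots: c,ΔT,i)
Pivot set = {c,ΔT,i}, free = {v}
RREF:
  r0: [   1    0    0    1]
  r1: [   0    1    0    0]
  r2: [   0    0    1    0]
  r3: [   0    0    0    0]
Fix exponent of v at 1; solve each RREF row for its pivot's exponent:
  r0: exp(c) + (1)·1 = 0 ⇒ exp(c) = -1
  r1: exp(ΔT) + (0)·1 = 0 ⇒ exp(ΔT) = 0
  r2: exp(i) + (0)·1 = 0 ⇒ exp(i) = 0
Π_1 = c^-1 · v

["-1", "0", "0", "1"]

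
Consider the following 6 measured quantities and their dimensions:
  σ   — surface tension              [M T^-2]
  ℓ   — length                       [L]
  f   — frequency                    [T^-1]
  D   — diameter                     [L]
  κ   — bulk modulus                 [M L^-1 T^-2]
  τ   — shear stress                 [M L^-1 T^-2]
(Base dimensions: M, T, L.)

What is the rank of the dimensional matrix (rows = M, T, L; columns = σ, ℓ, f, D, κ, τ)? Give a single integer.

Write exponents as rows M,T,L / cols σ,ℓ,f,D,κ,τ:
  M: [ 1  0  0  0  1  1]
  T: [-2  0 -1  0 -2 -2]
  L: [ 0  1  0  1 -1 -1]
Echelon form has 3 nonzero rows (pivots: σ,ℓ,f)

3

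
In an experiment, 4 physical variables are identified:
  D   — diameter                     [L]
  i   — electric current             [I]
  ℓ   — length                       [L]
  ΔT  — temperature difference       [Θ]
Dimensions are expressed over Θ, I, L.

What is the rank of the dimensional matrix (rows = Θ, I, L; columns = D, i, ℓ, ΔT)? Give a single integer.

Exponent matrix [Θ,I,L] × [D,i,ℓ,ΔT]:
  Θ: [ 0  0  0  1]
  I: [ 0  1  0  0]
  L: [ 1  0  1  0]
Echelon form has 3 nonzero rows (pivots: D,i,ΔT)

3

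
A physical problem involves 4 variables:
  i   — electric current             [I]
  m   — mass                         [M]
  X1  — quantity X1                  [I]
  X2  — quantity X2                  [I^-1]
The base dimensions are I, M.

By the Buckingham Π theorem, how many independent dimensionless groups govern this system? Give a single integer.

2

Dimensional matrix (I×M by i×m×X1×X2):
  I: [ 1  0  1 -1]
  M: [ 0  1  0  0]
Row reduction gives pivot columns i,m; rank = 2
4 vars − rank 2 = 2 Π groups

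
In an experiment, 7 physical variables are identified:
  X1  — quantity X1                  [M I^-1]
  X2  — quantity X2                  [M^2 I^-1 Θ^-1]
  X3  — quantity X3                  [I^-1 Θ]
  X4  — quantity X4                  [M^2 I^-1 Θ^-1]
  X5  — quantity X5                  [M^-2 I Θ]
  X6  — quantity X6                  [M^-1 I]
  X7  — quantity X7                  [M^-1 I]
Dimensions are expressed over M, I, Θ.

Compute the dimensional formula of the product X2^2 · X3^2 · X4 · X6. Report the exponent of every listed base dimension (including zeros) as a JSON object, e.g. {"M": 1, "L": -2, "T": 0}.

Exponent matrix [M,I,Θ] × [X1,X2,X3,X4,X5,X6,X7]:
  M: [ 1  2  0  2 -2 -1 -1]
  I: [-1 -1 -1 -1  1  1  1]
  Θ: [ 0 -1  1 -1  1  0  0]
  [M]: (2)·2+(2)·0+(1)·2+(1)·-1 = 5
  [I]: (2)·-1+(2)·-1+(1)·-1+(1)·1 = -4
  [Θ]: (2)·-1+(2)·1+(1)·-1+(1)·0 = -1
⇒ M^5 I^-4 Θ^-1

{"M": 5, "I": -4, "Θ": -1}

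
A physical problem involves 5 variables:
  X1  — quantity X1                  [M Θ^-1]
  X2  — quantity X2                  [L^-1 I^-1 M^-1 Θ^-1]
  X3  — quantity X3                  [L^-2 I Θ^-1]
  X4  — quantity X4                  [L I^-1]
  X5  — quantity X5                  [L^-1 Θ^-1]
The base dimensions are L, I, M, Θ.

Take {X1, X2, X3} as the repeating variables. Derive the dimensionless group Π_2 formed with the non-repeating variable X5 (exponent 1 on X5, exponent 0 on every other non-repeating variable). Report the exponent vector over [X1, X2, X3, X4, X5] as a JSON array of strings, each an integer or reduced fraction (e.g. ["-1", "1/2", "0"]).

Dimensional matrix (L×I×M×Θ by X1×X2×X3×X4×X5):
  L: [ 0 -1 -2  1 -1]
  I: [ 0 -1  1 -1  0]
  M: [ 1 -1  0  0  0]
  Θ: [-1 -1 -1  0 -1]
Echelon form has 3 nonzero rows (pivots: X1,X2,X3)
Repeat: X1,X2,X3; free: X4,X5
RREF:
  r0: [   1    0    0  1/3  1/3]
  r1: [   0    1    0  1/3  1/3]
  r2: [   0    0    1 -2/3  1/3]
  r3: [   0    0    0    0    0]
Fix exponent of X5 at 1, X4 at 0; solve each RREF row for its pivot's exponent:
  r0: exp(X1) + (1/3)·1 = 0 ⇒ exp(X1) = -1/3
  r1: exp(X2) + (1/3)·1 = 0 ⇒ exp(X2) = -1/3
  r2: exp(X3) + (1/3)·1 = 0 ⇒ exp(X3) = -1/3
Π_2 = X1^(-1/3) · X2^(-1/3) · X3^(-1/3) · X5

["-1/3", "-1/3", "-1/3", "0", "1"]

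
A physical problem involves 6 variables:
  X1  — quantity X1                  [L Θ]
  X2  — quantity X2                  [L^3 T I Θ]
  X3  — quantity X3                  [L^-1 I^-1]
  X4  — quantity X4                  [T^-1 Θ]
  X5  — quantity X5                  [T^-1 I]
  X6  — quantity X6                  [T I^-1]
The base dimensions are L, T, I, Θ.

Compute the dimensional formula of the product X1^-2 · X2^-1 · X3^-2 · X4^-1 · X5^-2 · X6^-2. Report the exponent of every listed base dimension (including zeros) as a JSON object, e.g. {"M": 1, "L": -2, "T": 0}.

Write exponents as rows L,T,I,Θ / cols X1,X2,X3,X4,X5,X6:
  L: [ 1  3 -1  0  0  0]
  T: [ 0  1  0 -1 -1  1]
  I: [ 0  1 -1  0  1 -1]
  Θ: [ 1  1  0  1  0  0]
  [L]: (-2)·1+(-1)·3+(-2)·-1+(-1)·0+(-2)·0+(-2)·0 = -3
  [T]: (-2)·0+(-1)·1+(-2)·0+(-1)·-1+(-2)·-1+(-2)·1 = 0
  [I]: (-2)·0+(-1)·1+(-2)·-1+(-1)·0+(-2)·1+(-2)·-1 = 1
  [Θ]: (-2)·1+(-1)·1+(-2)·0+(-1)·1+(-2)·0+(-2)·0 = -4
⇒ L^-3 I Θ^-4

{"L": -3, "T": 0, "I": 1, "Θ": -4}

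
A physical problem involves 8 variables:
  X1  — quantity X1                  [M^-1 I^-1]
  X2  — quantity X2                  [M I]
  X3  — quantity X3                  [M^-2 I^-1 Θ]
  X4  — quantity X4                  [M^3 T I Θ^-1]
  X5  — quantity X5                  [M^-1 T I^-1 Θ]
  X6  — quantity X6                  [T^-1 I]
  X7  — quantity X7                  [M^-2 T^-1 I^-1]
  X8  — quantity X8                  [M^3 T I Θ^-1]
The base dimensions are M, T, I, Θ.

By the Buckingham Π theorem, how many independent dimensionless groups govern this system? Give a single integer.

Exponent matrix [M,T,I,Θ] × [X1,X2,X3,X4,X5,X6,X7,X8]:
  M: [-1  1 -2  3 -1  0 -2  3]
  T: [ 0  0  0  1  1 -1 -1  1]
  I: [-1  1 -1  1 -1  1 -1  1]
  Θ: [ 0  0  1 -1  1  0  0 -1]
RREF → pivots at {X1,X3,X4} ⇒ r = 3
8 vars − rank 3 = 5 Π groups

5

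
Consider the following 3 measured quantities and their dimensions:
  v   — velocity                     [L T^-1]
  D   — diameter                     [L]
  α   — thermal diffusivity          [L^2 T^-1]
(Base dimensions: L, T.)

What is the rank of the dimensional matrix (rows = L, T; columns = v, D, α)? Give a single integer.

2

Write exponents as rows L,T / cols v,D,α:
  L: [ 1  1  2]
  T: [-1  0 -1]
Echelon form has 2 nonzero rows (pivots: v,D)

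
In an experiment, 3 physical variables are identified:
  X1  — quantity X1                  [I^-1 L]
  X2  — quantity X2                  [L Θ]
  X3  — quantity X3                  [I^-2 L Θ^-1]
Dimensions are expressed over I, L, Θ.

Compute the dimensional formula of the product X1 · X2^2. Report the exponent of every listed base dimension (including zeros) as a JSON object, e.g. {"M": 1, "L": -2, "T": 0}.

Exponent matrix [I,L,Θ] × [X1,X2,X3]:
  I: [-1  0 -2]
  L: [ 1  1  1]
  Θ: [ 0  1 -1]
  [I]: (1)·-1+(2)·0 = -1
  [L]: (1)·1+(2)·1 = 3
  [Θ]: (1)·0+(2)·1 = 2
⇒ I^-1 L^3 Θ^2

{"I": -1, "L": 3, "Θ": 2}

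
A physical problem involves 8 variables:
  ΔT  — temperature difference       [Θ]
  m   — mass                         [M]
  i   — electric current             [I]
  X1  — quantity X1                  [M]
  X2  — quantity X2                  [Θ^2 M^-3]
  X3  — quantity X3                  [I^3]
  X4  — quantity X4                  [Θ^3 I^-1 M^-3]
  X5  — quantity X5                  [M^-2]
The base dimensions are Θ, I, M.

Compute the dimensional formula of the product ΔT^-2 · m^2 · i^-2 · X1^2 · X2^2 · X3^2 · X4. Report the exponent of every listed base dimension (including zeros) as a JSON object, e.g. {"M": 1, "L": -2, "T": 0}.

Write exponents as rows Θ,I,M / cols ΔT,m,i,X1,X2,X3,X4,X5:
  Θ: [ 1  0  0  0  2  0  3  0]
  I: [ 0  0  1  0  0  3 -1  0]
  M: [ 0  1  0  1 -3  0 -3 -2]
  [Θ]: (-2)·1+(2)·0+(-2)·0+(2)·0+(2)·2+(2)·0+(1)·3 = 5
  [I]: (-2)·0+(2)·0+(-2)·1+(2)·0+(2)·0+(2)·3+(1)·-1 = 3
  [M]: (-2)·0+(2)·1+(-2)·0+(2)·1+(2)·-3+(2)·0+(1)·-3 = -5
⇒ Θ^5 I^3 M^-5

{"Θ": 5, "I": 3, "M": -5}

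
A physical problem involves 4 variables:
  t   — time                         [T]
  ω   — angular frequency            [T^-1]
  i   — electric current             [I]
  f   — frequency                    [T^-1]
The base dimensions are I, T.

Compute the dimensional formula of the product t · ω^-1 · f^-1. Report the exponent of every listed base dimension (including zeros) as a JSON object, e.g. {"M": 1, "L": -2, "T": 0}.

Exponent matrix [I,T] × [t,ω,i,f]:
  I: [ 0  0  1  0]
  T: [ 1 -1  0 -1]
  [I]: (1)·0+(-1)·0+(-1)·0 = 0
  [T]: (1)·1+(-1)·-1+(-1)·-1 = 3
⇒ T^3

{"I": 0, "T": 3}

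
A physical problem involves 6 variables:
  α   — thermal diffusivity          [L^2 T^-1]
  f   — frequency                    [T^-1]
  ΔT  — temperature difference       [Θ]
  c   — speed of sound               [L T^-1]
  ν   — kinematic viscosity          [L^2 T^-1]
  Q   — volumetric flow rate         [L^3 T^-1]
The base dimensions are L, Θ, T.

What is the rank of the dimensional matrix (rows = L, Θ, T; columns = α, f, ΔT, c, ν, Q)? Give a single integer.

3

Exponent matrix [L,Θ,T] × [α,f,ΔT,c,ν,Q]:
  L: [ 2  0  0  1  2  3]
  Θ: [ 0  0  1  0  0  0]
  T: [-1 -1  0 -1 -1 -1]
Echelon form has 3 nonzero rows (pivots: α,f,ΔT)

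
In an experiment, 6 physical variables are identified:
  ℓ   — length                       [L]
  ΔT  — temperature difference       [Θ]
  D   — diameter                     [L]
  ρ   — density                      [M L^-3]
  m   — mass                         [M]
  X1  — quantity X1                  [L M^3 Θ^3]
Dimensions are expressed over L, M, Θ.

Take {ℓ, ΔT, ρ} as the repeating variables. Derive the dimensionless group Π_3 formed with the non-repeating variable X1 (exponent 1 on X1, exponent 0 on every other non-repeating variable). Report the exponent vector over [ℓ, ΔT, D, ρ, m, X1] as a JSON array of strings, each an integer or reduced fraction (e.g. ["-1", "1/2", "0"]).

Write exponents as rows L,M,Θ / cols ℓ,ΔT,D,ρ,m,X1:
  L: [ 1  0  1 -3  0  1]
  M: [ 0  0  0  1  1  3]
  Θ: [ 0  1  0  0  0  3]
RREF → pivots at {ℓ,ΔT,ρ} ⇒ r = 3
Repeat: ℓ,ΔT,ρ; free: D,m,X1
RREF:
  r0: [   1    0    1    0    3   10]
  r1: [   0    1    0    0    0    3]
  r2: [   0    0    0    1    1    3]
Fix exponent of X1 at 1, D at 0, m at 0; solve each RREF row for its pivot's exponent:
  r0: exp(ℓ) + (10)·1 = 0 ⇒ exp(ℓ) = -10
  r1: exp(ΔT) + (3)·1 = 0 ⇒ exp(ΔT) = -3
  r2: exp(ρ) + (3)·1 = 0 ⇒ exp(ρ) = -3
Π_3 = ℓ^-10 · ΔT^-3 · ρ^-3 · X1

["-10", "-3", "0", "-3", "0", "1"]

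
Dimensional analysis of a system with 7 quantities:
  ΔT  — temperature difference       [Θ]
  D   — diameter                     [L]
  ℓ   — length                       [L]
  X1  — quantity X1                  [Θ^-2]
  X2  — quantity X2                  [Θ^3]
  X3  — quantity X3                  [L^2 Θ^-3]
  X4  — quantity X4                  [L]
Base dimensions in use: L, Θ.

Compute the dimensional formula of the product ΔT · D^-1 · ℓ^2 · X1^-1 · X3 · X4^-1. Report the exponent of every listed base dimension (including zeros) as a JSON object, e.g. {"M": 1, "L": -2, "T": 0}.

{"L": 2, "Θ": 0}

Exponent matrix [L,Θ] × [ΔT,D,ℓ,X1,X2,X3,X4]:
  L: [ 0  1  1  0  0  2  1]
  Θ: [ 1  0  0 -2  3 -3  0]
  [L]: (1)·0+(-1)·1+(2)·1+(-1)·0+(1)·2+(-1)·1 = 2
  [Θ]: (1)·1+(-1)·0+(2)·0+(-1)·-2+(1)·-3+(-1)·0 = 0
⇒ L^2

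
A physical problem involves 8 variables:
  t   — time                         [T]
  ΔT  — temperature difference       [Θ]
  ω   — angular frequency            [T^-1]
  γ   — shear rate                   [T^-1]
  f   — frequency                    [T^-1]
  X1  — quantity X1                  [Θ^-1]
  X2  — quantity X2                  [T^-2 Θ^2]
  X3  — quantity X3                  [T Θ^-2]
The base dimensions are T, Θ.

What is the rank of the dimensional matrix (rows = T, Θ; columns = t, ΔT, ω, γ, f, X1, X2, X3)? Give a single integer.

Write exponents as rows T,Θ / cols t,ΔT,ω,γ,f,X1,X2,X3:
  T: [ 1  0 -1 -1 -1  0 -2  1]
  Θ: [ 0  1  0  0  0 -1  2 -2]
Echelon form has 2 nonzero rows (pivots: t,ΔT)

2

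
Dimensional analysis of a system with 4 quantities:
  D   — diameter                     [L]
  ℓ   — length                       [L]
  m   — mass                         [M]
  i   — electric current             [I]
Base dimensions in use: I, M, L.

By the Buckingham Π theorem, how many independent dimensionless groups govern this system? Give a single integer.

1

Dimensional matrix (I×M×L by D×ℓ×m×i):
  I: [ 0  0  0  1]
  M: [ 0  0  1  0]
  L: [ 1  1  0  0]
Echelon form has 3 nonzero rows (pivots: D,m,i)
n=4, r=3 ⇒ 1 dimensionless group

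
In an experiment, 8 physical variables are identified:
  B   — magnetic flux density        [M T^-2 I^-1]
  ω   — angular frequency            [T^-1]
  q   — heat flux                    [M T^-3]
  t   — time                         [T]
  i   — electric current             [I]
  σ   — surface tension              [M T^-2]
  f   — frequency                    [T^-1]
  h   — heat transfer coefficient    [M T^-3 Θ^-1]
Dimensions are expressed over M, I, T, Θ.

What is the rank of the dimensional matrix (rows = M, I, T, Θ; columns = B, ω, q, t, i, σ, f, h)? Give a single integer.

4

Write exponents as rows M,I,T,Θ / cols B,ω,q,t,i,σ,f,h:
  M: [ 1  0  1  0  0  1  0  1]
  I: [-1  0  0  0  1  0  0  0]
  T: [-2 -1 -3  1  0 -2 -1 -3]
  Θ: [ 0  0  0  0  0  0  0 -1]
Row reduction gives pivot columns B,ω,q,h; rank = 4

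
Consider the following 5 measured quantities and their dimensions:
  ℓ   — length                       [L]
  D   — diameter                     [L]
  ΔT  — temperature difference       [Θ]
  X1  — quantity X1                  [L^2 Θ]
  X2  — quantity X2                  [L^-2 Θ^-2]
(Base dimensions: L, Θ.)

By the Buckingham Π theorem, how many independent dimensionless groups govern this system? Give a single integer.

Exponent matrix [L,Θ] × [ℓ,D,ΔT,X1,X2]:
  L: [ 1  1  0  2 -2]
  Θ: [ 0  0  1  1 -2]
Echelon form has 2 nonzero rows (pivots: ℓ,ΔT)
Π count = n − r = 5 − 2 = 3

3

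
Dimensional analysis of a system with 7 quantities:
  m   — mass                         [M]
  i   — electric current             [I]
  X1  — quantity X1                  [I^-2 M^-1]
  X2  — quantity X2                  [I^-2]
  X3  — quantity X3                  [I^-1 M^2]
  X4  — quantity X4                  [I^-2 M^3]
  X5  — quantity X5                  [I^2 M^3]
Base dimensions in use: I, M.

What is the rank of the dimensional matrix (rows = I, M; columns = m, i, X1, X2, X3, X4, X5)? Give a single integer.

2

Dimensional matrix (I×M by m×i×X1×X2×X3×X4×X5):
  I: [ 0  1 -2 -2 -1 -2  2]
  M: [ 1  0 -1  0  2  3  3]
RREF → pivots at {m,i} ⇒ r = 2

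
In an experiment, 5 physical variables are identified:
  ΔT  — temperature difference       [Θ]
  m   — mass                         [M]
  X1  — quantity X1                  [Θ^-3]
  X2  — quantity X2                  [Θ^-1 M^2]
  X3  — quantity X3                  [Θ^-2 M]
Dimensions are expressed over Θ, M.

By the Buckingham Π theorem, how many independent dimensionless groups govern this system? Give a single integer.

3

Exponent matrix [Θ,M] × [ΔT,m,X1,X2,X3]:
  Θ: [ 1  0 -3 -1 -2]
  M: [ 0  1  0  2  1]
Echelon form has 2 nonzero rows (pivots: ΔT,m)
n=5, r=2 ⇒ 3 dimensionless groups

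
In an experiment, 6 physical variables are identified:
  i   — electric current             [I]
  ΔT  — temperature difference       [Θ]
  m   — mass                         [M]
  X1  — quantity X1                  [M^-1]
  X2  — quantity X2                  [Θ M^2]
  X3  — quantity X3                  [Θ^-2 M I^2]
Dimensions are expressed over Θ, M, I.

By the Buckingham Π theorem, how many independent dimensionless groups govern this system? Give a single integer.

3

Dimensional matrix (Θ×M×I by i×ΔT×m×X1×X2×X3):
  Θ: [ 0  1  0  0  1 -2]
  M: [ 0  0  1 -1  2  1]
  I: [ 1  0  0  0  0  2]
Row reduction gives pivot columns i,ΔT,m; rank = 3
n=6, r=3 ⇒ 3 dimensionless groups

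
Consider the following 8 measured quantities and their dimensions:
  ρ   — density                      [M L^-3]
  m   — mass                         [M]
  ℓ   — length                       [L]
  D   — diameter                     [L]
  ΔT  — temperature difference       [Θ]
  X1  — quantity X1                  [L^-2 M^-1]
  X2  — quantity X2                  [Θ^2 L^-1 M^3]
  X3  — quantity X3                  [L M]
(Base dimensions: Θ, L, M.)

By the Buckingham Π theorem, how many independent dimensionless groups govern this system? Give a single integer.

Exponent matrix [Θ,L,M] × [ρ,m,ℓ,D,ΔT,X1,X2,X3]:
  Θ: [ 0  0  0  0  1  0  2  0]
  L: [-3  0  1  1  0 -2 -1  1]
  M: [ 1  1  0  0  0 -1  3  1]
Echelon form has 3 nonzero rows (pivots: ρ,m,ΔT)
Π count = n − r = 8 − 3 = 5

5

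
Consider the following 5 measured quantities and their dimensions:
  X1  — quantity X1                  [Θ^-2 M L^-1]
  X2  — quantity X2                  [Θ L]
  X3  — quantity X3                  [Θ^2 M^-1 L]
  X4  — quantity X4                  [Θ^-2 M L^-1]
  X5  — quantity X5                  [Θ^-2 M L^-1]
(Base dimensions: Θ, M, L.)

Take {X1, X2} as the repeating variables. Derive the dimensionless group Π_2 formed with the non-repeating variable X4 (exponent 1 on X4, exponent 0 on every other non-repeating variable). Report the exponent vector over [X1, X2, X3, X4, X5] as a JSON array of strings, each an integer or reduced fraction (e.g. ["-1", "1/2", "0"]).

Exponent matrix [Θ,M,L] × [X1,X2,X3,X4,X5]:
  Θ: [-2  1  2 -2 -2]
  M: [ 1  0 -1  1  1]
  L: [-1  1  1 -1 -1]
Echelon form has 2 nonzero rows (pivots: X1,X2)
Repeat: X1,X2; free: X3,X4,X5
RREF:
  r0: [   1    0   -1    1    1]
  r1: [   0    1    0    0    0]
  r2: [   0    0    0    0    0]
Fix exponent of X4 at 1, X3 at 0, X5 at 0; solve each RREF row for its pivot's exponent:
  r0: exp(X1) + (1)·1 = 0 ⇒ exp(X1) = -1
  r1: exp(X2) + (0)·1 = 0 ⇒ exp(X2) = 0
Π_2 = X1^-1 · X4

["-1", "0", "0", "1", "0"]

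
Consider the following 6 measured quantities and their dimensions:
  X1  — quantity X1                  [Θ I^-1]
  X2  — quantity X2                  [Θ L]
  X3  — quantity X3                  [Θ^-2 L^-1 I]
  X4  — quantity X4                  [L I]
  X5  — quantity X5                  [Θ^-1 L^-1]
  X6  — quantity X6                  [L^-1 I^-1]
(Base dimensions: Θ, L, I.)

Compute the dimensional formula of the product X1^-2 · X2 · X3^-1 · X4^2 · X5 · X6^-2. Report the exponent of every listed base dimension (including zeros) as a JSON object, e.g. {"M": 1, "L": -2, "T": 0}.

Write exponents as rows Θ,L,I / cols X1,X2,X3,X4,X5,X6:
  Θ: [ 1  1 -2  0 -1  0]
  L: [ 0  1 -1  1 -1 -1]
  I: [-1  0  1  1  0 -1]
  [Θ]: (-2)·1+(1)·1+(-1)·-2+(2)·0+(1)·-1+(-2)·0 = 0
  [L]: (-2)·0+(1)·1+(-1)·-1+(2)·1+(1)·-1+(-2)·-1 = 5
  [I]: (-2)·-1+(1)·0+(-1)·1+(2)·1+(1)·0+(-2)·-1 = 5
⇒ L^5 I^5

{"Θ": 0, "L": 5, "I": 5}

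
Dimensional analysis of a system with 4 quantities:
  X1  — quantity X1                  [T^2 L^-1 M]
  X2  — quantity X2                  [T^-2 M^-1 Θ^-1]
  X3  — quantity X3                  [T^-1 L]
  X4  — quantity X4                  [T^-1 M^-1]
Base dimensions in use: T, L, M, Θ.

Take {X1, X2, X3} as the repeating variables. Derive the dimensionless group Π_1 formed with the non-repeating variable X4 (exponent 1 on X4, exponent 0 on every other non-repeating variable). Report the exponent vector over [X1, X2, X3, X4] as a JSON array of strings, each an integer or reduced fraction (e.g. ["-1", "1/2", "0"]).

Dimensional matrix (T×L×M×Θ by X1×X2×X3×X4):
  T: [ 2 -2 -1 -1]
  L: [-1  0  1  0]
  M: [ 1 -1  0 -1]
  Θ: [ 0 -1  0  0]
RREF → pivots at {X1,X2,X3} ⇒ r = 3
Pivot set = {X1,X2,X3}, free = {X4}
RREF:
  r0: [   1    0    0   -1]
  r1: [   0    1    0    0]
  r2: [   0    0    1   -1]
  r3: [   0    0    0    0]
Fix exponent of X4 at 1; solve each RREF row for its pivot's exponent:
  r0: exp(X1) + (-1)·1 = 0 ⇒ exp(X1) = 1
  r1: exp(X2) + (0)·1 = 0 ⇒ exp(X2) = 0
  r2: exp(X3) + (-1)·1 = 0 ⇒ exp(X3) = 1
Π_1 = X1 · X3 · X4

["1", "0", "1", "1"]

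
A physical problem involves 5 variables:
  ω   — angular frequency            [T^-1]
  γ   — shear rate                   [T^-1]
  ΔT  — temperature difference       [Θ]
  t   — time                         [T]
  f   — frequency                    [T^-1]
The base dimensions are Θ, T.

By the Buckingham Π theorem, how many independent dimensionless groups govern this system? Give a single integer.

Dimensional matrix (Θ×T by ω×γ×ΔT×t×f):
  Θ: [ 0  0  1  0  0]
  T: [-1 -1  0  1 -1]
Echelon form has 2 nonzero rows (pivots: ω,ΔT)
Π count = n − r = 5 − 2 = 3

3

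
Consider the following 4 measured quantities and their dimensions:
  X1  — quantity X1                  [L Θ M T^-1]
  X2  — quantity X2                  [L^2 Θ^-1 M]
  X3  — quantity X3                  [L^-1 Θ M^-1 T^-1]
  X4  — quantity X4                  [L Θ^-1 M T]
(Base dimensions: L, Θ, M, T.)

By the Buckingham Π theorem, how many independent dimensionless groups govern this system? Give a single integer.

Write exponents as rows L,Θ,M,T / cols X1,X2,X3,X4:
  L: [ 1  2 -1  1]
  Θ: [ 1 -1  1 -1]
  M: [ 1  1 -1  1]
  T: [-1  0 -1  1]
Echelon form has 3 nonzero rows (pivots: X1,X2,X3)
4 vars − rank 3 = 1 Π group

1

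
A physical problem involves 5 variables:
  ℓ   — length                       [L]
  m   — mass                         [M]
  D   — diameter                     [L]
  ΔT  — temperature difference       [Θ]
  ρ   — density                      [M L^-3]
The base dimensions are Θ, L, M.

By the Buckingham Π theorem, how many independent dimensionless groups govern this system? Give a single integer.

Exponent matrix [Θ,L,M] × [ℓ,m,D,ΔT,ρ]:
  Θ: [ 0  0  0  1  0]
  L: [ 1  0  1  0 -3]
  M: [ 0  1  0  0  1]
RREF → pivots at {ℓ,m,ΔT} ⇒ r = 3
Π count = n − r = 5 − 3 = 2

2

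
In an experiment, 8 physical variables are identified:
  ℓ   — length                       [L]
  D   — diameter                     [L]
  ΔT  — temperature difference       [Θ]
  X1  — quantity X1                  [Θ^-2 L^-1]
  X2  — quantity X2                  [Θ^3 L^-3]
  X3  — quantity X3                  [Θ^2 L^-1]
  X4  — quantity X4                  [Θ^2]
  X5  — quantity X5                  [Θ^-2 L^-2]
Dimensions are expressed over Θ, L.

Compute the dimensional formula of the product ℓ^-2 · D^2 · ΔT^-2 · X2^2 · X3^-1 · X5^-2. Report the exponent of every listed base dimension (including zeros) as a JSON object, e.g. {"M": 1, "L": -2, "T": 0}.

Exponent matrix [Θ,L] × [ℓ,D,ΔT,X1,X2,X3,X4,X5]:
  Θ: [ 0  0  1 -2  3  2  2 -2]
  L: [ 1  1  0 -1 -3 -1  0 -2]
  [Θ]: (-2)·0+(2)·0+(-2)·1+(2)·3+(-1)·2+(-2)·-2 = 6
  [L]: (-2)·1+(2)·1+(-2)·0+(2)·-3+(-1)·-1+(-2)·-2 = -1
⇒ Θ^6 L^-1

{"Θ": 6, "L": -1}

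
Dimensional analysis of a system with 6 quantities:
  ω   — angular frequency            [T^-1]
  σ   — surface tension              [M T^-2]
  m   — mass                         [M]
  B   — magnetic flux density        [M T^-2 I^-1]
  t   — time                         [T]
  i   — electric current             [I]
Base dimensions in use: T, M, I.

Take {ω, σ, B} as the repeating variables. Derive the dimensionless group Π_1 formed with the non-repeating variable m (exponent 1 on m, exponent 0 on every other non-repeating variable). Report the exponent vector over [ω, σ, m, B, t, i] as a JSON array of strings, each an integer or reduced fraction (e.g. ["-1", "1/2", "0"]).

["2", "-1", "1", "0", "0", "0"]

Exponent matrix [T,M,I] × [ω,σ,m,B,t,i]:
  T: [-1 -2  0 -2  1  0]
  M: [ 0  1  1  1  0  0]
  I: [ 0  0  0 -1  0  1]
Echelon form has 3 nonzero rows (pivots: ω,σ,B)
Pivot set = {ω,σ,B}, free = {m,t,i}
RREF:
  r0: [   1    0   -2    0   -1    0]
  r1: [   0    1    1    0    0    1]
  r2: [   0    0    0    1    0   -1]
Fix exponent of m at 1, t at 0, i at 0; solve each RREF row for its pivot's exponent:
  r0: exp(ω) + (-2)·1 = 0 ⇒ exp(ω) = 2
  r1: exp(σ) + (1)·1 = 0 ⇒ exp(σ) = -1
  r2: exp(B) + (0)·1 = 0 ⇒ exp(B) = 0
Π_1 = ω^2 · σ^-1 · m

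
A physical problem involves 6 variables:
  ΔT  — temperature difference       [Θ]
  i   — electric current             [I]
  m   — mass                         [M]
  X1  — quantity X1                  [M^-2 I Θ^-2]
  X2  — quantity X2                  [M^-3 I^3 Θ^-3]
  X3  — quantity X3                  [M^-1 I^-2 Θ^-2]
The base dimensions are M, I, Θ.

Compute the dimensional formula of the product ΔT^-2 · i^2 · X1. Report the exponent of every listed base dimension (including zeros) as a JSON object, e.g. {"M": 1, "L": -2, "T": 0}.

{"M": -2, "I": 3, "Θ": -4}

Exponent matrix [M,I,Θ] × [ΔT,i,m,X1,X2,X3]:
  M: [ 0  0  1 -2 -3 -1]
  I: [ 0  1  0  1  3 -2]
  Θ: [ 1  0  0 -2 -3 -2]
  [M]: (-2)·0+(2)·0+(1)·-2 = -2
  [I]: (-2)·0+(2)·1+(1)·1 = 3
  [Θ]: (-2)·1+(2)·0+(1)·-2 = -4
⇒ M^-2 I^3 Θ^-4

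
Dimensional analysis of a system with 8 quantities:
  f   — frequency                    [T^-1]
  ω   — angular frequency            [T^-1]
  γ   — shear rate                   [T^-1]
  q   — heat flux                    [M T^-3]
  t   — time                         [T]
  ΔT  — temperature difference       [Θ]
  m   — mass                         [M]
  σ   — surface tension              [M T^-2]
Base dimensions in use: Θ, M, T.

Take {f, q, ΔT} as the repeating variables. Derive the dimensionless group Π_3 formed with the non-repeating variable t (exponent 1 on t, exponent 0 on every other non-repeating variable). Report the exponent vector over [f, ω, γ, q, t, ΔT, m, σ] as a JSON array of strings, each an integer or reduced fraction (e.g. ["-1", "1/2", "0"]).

Dimensional matrix (Θ×M×T by f×ω×γ×q×t×ΔT×m×σ):
  Θ: [ 0  0  0  0  0  1  0  0]
  M: [ 0  0  0  1  0  0  1  1]
  T: [-1 -1 -1 -3  1  0  0 -2]
Echelon form has 3 nonzero rows (pivots: f,q,ΔT)
Repeat: f,q,ΔT; free: ω,γ,t,m,σ
RREF:
  r0: [   1    1    1    0   -1    0   -3   -1]
  r1: [   0    0    0    1    0    0    1    1]
  r2: [   0    0    0    0    0    1    0    0]
Fix exponent of t at 1, ω at 0, γ at 0, m at 0, σ at 0; solve each RREF row for its pivot's exponent:
  r0: exp(f) + (-1)·1 = 0 ⇒ exp(f) = 1
  r1: exp(q) + (0)·1 = 0 ⇒ exp(q) = 0
  r2: exp(ΔT) + (0)·1 = 0 ⇒ exp(ΔT) = 0
Π_3 = f · t

["1", "0", "0", "0", "1", "0", "0", "0"]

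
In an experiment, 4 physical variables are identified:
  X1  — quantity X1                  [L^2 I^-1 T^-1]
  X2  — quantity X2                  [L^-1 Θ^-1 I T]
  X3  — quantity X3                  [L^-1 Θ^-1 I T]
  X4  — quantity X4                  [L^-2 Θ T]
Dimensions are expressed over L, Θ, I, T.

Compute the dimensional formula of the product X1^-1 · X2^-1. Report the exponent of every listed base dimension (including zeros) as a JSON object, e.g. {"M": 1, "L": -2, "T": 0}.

{"L": -1, "Θ": 1, "I": 0, "T": 0}

Write exponents as rows L,Θ,I,T / cols X1,X2,X3,X4:
  L: [ 2 -1 -1 -2]
  Θ: [ 0 -1 -1  1]
  I: [-1  1  1  0]
  T: [-1  1  1  1]
  [L]: (-1)·2+(-1)·-1 = -1
  [Θ]: (-1)·0+(-1)·-1 = 1
  [I]: (-1)·-1+(-1)·1 = 0
  [T]: (-1)·-1+(-1)·1 = 0
⇒ L^-1 Θ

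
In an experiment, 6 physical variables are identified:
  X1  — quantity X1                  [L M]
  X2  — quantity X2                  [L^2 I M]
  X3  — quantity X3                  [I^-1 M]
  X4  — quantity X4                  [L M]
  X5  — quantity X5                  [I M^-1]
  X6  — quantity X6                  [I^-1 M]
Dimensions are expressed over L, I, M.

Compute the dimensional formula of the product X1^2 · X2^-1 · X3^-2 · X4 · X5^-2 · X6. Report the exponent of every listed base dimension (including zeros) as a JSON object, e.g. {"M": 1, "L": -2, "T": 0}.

Write exponents as rows L,I,M / cols X1,X2,X3,X4,X5,X6:
  L: [ 1  2  0  1  0  0]
  I: [ 0  1 -1  0  1 -1]
  M: [ 1  1  1  1 -1  1]
  [L]: (2)·1+(-1)·2+(-2)·0+(1)·1+(-2)·0+(1)·0 = 1
  [I]: (2)·0+(-1)·1+(-2)·-1+(1)·0+(-2)·1+(1)·-1 = -2
  [M]: (2)·1+(-1)·1+(-2)·1+(1)·1+(-2)·-1+(1)·1 = 3
⇒ L I^-2 M^3

{"L": 1, "I": -2, "M": 3}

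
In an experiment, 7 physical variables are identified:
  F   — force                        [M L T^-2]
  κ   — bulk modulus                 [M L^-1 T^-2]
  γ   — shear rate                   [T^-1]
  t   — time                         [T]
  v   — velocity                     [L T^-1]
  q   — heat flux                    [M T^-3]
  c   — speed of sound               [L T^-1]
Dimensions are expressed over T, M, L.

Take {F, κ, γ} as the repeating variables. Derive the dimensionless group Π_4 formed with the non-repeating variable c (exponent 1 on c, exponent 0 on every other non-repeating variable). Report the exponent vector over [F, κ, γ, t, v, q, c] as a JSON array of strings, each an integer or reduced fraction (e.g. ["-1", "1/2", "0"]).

Exponent matrix [T,M,L] × [F,κ,γ,t,v,q,c]:
  T: [-2 -2 -1  1 -1 -3 -1]
  M: [ 1  1  0  0  0  1  0]
  L: [ 1 -1  0  0  1  0  1]
Row reduction gives pivot columns F,κ,γ; rank = 3
Pivot set = {F,κ,γ}, free = {t,v,q,c}
RREF:
  r0: [   1    0    0    0  1/2  1/2  1/2]
  r1: [   0    1    0    0 -1/2  1/2 -1/2]
  r2: [   0    0    1   -1    1    1    1]
Fix exponent of c at 1, t at 0, v at 0, q at 0; solve each RREF row for its pivot's exponent:
  r0: exp(F) + (1/2)·1 = 0 ⇒ exp(F) = -1/2
  r1: exp(κ) + (-1/2)·1 = 0 ⇒ exp(κ) = 1/2
  r2: exp(γ) + (1)·1 = 0 ⇒ exp(γ) = -1
Π_4 = F^(-1/2) · κ^(1/2) · γ^-1 · c

["-1/2", "1/2", "-1", "0", "0", "0", "1"]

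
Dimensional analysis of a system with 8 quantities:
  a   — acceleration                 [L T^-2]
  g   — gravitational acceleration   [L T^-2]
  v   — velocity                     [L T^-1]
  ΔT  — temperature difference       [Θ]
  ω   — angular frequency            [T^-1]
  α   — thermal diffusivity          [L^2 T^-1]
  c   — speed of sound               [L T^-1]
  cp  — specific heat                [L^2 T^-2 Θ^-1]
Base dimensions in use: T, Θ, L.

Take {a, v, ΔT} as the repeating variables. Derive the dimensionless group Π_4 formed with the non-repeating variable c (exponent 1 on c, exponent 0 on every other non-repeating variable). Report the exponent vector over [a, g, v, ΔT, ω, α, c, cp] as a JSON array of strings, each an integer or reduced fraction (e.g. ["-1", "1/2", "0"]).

["0", "0", "-1", "0", "0", "0", "1", "0"]

Exponent matrix [T,Θ,L] × [a,g,v,ΔT,ω,α,c,cp]:
  T: [-2 -2 -1  0 -1 -1 -1 -2]
  Θ: [ 0  0  0  1  0  0  0 -1]
  L: [ 1  1  1  0  0  2  1  2]
Echelon form has 3 nonzero rows (pivots: a,v,ΔT)
Pivot set = {a,v,ΔT}, free = {g,ω,α,c,cp}
RREF:
  r0: [   1    1    0    0    1   -1    0    0]
  r1: [   0    0    1    0   -1    3    1    2]
  r2: [   0    0    0    1    0    0    0   -1]
Fix exponent of c at 1, g at 0, ω at 0, α at 0, cp at 0; solve each RREF row for its pivot's exponent:
  r0: exp(a) + (0)·1 = 0 ⇒ exp(a) = 0
  r1: exp(v) + (1)·1 = 0 ⇒ exp(v) = -1
  r2: exp(ΔT) + (0)·1 = 0 ⇒ exp(ΔT) = 0
Π_4 = v^-1 · c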